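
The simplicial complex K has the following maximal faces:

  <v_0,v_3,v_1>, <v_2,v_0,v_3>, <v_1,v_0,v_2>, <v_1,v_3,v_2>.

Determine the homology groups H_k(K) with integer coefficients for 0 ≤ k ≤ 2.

H_0 = Z,  H_1 = 0,  H_2 = Z.

Fix the vertex order v_0 < v_1 < v_2 < v_3 and write every simplex with vertices in increasing order. Then dim K = 2 and the simplices of K are:

  0-simplices (4): [v_0], [v_1], [v_2], [v_3]
  1-simplices (6): [v_0,v_1], [v_0,v_2], [v_0,v_3], [v_1,v_2], [v_1,v_3], [v_2,v_3]
  2-simplices (4): [v_0,v_1,v_2], [v_0,v_1,v_3], [v_0,v_2,v_3], [v_1,v_2,v_3]

Hence C_0 ≅ Z^4, C_1 ≅ Z^6, C_2 ≅ Z^4.

∂_1: C_1 → C_0 sends each edge [p,q] (with p < q) to q − p. For instance
  ∂[v_0,v_1] = [v_1] − [v_0].
As a 4×6 matrix over Z this has rank 3, with invariant factors (1,1,1).

Boundary ∂_2: C_2 → C_1 sends each 2-simplex [p,q,r] to [q,r] − [p,r] + [p,q]. For instance
  ∂[v_1,v_2,v_3] = [v_2,v_3] − [v_1,v_3] + [v_1,v_2],
  ∂[v_0,v_2,v_3] = [v_2,v_3] − [v_0,v_3] + [v_0,v_2].
This gives a 6×4 integer matrix of rank 3; reducing to Smith normal form yields diagonal entries (1,1,1).

From H_k ≅ ker(∂_k) / im(∂_{k+1}) we obtain:

  H_0: rank C_0 − rank ∂_1 = 4 − 3 = 1, and the invariant factors of ∂_1 are all 1, so H_0 ≅ Z.
  H_1: rank ker ∂_1 − rank ∂_2 = (6 − 3) − 3 = 0, and the invariant factors of ∂_2 are all 1, so H_1 ≅ 0.
  H_2: rank ker ∂_2 − rank ∂_3 = (4 − 3) − 0 = 1, and there is no ∂_3, so H_2 ≅ Z.

As a check, the Euler characteristic is 4 − 6 + 4 = 2, which agrees with 1 − 0 + 1 = 2.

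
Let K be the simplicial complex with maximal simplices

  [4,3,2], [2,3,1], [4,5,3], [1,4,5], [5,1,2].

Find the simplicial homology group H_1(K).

H_1 = Z.

We work with the vertex ordering 1 < 2 < 3 < 4 < 5. The simplices of K, each written with vertices in increasing order, are:

  0-simplices (5): [1], [2], [3], [4], [5]
  1-simplices (10): [1,2], [1,3], [1,4], [1,5], [2,3], [2,4], [2,5], [3,4], [3,5], [4,5]
  2-simplices (5): [1,2,3], [1,2,5], [1,4,5], [2,3,4], [3,4,5]

Hence C_0 ≅ Z^5, C_1 ≅ Z^10, C_2 ≅ Z^5.

The boundary map ∂_1: C_1 → C_0 is given by ∂[p,q] = [q] − [p].
The 5×10 boundary matrix has rank 4 and Smith normal form diag(1,1,1,1).

Boundary ∂_2: C_2 → C_1 maps a triangle to the signed sum of its edges. For instance
  ∂[2,3,4] = [3,4] − [2,4] + [2,3],
  ∂[1,2,3] = [2,3] − [1,3] + [1,2].
The resulting 10×5 matrix has rank 5, and its Smith normal form has invariant factors (1,1,1,1,1).

Now H_k = ker ∂_k / im ∂_{k+1}, so:

  H_1: rank ker ∂_1 − rank ∂_2 = (10 − 4) − 5 = 1, and the invariant factors of ∂_2 are all 1, so H_1 = Z.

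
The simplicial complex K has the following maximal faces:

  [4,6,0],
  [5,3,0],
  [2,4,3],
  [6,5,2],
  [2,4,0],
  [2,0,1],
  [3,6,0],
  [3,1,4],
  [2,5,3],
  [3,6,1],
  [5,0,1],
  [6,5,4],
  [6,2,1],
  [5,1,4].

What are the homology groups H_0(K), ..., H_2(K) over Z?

H_0 ≅ Z,  H_1 ≅ Z^2,  H_2 ≅ Z.

We work with the vertex ordering 0 < 1 < 2 < 3 < 4 < 5 < 6. The simplices of K, each written with vertices in increasing order, are:

  0-simplices (7): [0], [1], [2], [3], [4], [5], [6]
  1-simplices (21): [0,1], [0,2], [0,3], [0,4], [0,5], [0,6], [1,2], [1,3], [1,4], [1,5], [1,6], [2,3], [2,4], [2,5], [2,6], [3,4], [3,5], [3,6], [4,5], [4,6], [5,6]
  2-simplices (14): [0,1,2], [0,1,5], [0,2,4], [0,3,5], [0,3,6], [0,4,6], [1,2,6], [1,3,4], [1,3,6], [1,4,5], [2,3,4], [2,3,5], [2,5,6], [4,5,6]

so the chain groups are C_0 ≅ Z^7, C_1 ≅ Z^21, C_2 ≅ Z^14.

Boundary ∂_1: C_1 → C_0 is given by ∂[p,q] = [q] − [p].
This gives a 7×21 integer matrix of rank 6; reducing to Smith normal form yields diagonal entries (1,1,1,1,1,1).

∂_2: C_2 → C_1 acts by ∂[p,q,r] = [q,r] − [p,r] + [p,q]. For instance
  ∂[1,3,4] = [3,4] − [1,4] + [1,3],
  ∂[1,3,6] = [3,6] − [1,6] + [1,3].
The 21×14 boundary matrix has rank 13 and Smith normal form diag(1,1,1,1,1,1,1,1,1,1,1,1,1).

Now H_k = ker ∂_k / im ∂_{k+1}, so:

  H_0: rank C_0 − rank ∂_1 = 7 − 6 = 1, and the invariant factors of ∂_1 are all 1, so H_0 ≅ Z.
  H_1: rank ker ∂_1 − rank ∂_2 = (21 − 6) − 13 = 2, and the invariant factors of ∂_2 are all 1, so H_1 ≅ Z^2.
  H_2: rank ker ∂_2 − rank ∂_3 = (14 − 13) − 0 = 1, and there is no ∂_3, so H_2 ≅ Z.

(K is a triangulation of the torus T^2.)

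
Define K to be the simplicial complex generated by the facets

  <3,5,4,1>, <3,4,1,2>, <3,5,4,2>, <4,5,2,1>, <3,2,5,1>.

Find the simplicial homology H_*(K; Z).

H_0 ≅ Z,  H_1 = 0,  H_2 = 0,  H_3 ≅ Z.

Take the total order 1 < 2 < 3 < 4 < 5 on the vertex set. Then K (dimension 3) consists of the simplices:

  0-simplices (5): [1], [2], [3], [4], [5]
  1-simplices (10): [1,2], [1,3], [1,4], [1,5], [2,3], [2,4], [2,5], [3,4], [3,5], [4,5]
  2-simplices (10): [1,2,3], [1,2,4], [1,2,5], [1,3,4], [1,3,5], [1,4,5], [2,3,4], [2,3,5], [2,4,5], [3,4,5]
  3-simplices (5): [1,2,3,4], [1,2,3,5], [1,2,4,5], [1,3,4,5], [2,3,4,5]

Hence C_0 ≅ Z^5, C_1 ≅ Z^10, C_2 ≅ Z^10, C_3 ≅ Z^5.

∂_1: C_1 → C_0 is given by ∂[p,q] = [q] − [p].
The 5×10 boundary matrix has rank 4 and Smith normal form diag(1,1,1,1).

∂_2: C_2 → C_1 acts by ∂[p,q,r] = [q,r] − [p,r] + [p,q]. For instance
  ∂[1,2,4] = [2,4] − [1,4] + [1,2],
  ∂[2,3,4] = [3,4] − [2,4] + [2,3].
As a 10×10 matrix over Z this has rank 6, with invariant factors (1,1,1,1,1,1).

∂_3: C_3 → C_2 sends each 3-simplex σ to the alternating sum Σ_i (−1)^i (σ with its i-th vertex removed). For instance
  ∂[2,3,4,5] = [3,4,5] − [2,4,5] + [2,3,5] − [2,3,4],
  ∂[1,3,4,5] = [3,4,5] − [1,4,5] + [1,3,5] − [1,3,4].
This gives a 10×5 integer matrix of rank 4; reducing to Smith normal form yields diagonal entries (1,1,1,1).

Now H_k = ker ∂_k / im ∂_{k+1}, so:

  H_0: rank C_0 − rank ∂_1 = 5 − 4 = 1, and the invariant factors of ∂_1 are all 1, so H_0 ≅ Z.
  H_1: rank ker ∂_1 − rank ∂_2 = (10 − 4) − 6 = 0, and the invariant factors of ∂_2 are all 1, so H_1 ≅ 0.
  H_2: rank ker ∂_2 − rank ∂_3 = (10 − 6) − 4 = 0, and the invariant factors of ∂_3 are all 1, so H_2 ≅ 0.
  H_3: rank ker ∂_3 − rank ∂_4 = (5 − 4) − 0 = 1, and there is no ∂_4, so H_3 ≅ Z.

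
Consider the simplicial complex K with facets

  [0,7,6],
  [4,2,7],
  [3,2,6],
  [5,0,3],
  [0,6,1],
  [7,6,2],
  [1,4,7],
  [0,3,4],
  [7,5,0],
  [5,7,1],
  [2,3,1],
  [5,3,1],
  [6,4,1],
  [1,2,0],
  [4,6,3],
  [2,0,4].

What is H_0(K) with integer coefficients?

H_0 ≅ Z.

Order the vertices as 0 < 1 < 2 < 3 < 4 < 5 < 6 < 7. Listing each simplex with vertices in this order, K has dimension 2 with simplices:

  0-simplices (8): [0], [1], [2], [3], [4], [5], [6], [7]
  1-simplices (24): (24 of them)
  2-simplices (16): [0,1,2], [0,1,6], [0,2,4], [0,3,4], [0,3,5], [0,5,7], [0,6,7], [1,2,3], [1,3,5], [1,4,6], [1,4,7], [1,5,7], [2,3,6], [2,4,7], [2,6,7], [3,4,6]

so the chain groups are C_0 ≅ Z^8, C_1 ≅ Z^24, C_2 ≅ Z^16.

Boundary ∂_1: C_1 → C_0 is given by ∂[p,q] = [q] − [p]. For instance
  ∂[4,7] = [7] − [4].
The 8×24 boundary matrix has rank 7 and Smith normal form diag(1,1,1,1,1,1,1).

∂_2: C_2 → C_1 acts by ∂[p,q,r] = [q,r] − [p,r] + [p,q]. For instance
  ∂[2,4,7] = [4,7] − [2,7] + [2,4],
  ∂[1,4,6] = [4,6] − [1,6] + [1,4].
This gives a 24×16 integer matrix of rank 15; reducing to Smith normal form yields diagonal entries (1,1,1,1,1,1,1,1,1,1,1,1,1,1,1).

From H_k ≅ ker(∂_k) / im(∂_{k+1}) we obtain:

  H_0: rank C_0 − rank ∂_1 = 8 − 7 = 1, and the invariant factors of ∂_1 are all 1, so H_0 = Z.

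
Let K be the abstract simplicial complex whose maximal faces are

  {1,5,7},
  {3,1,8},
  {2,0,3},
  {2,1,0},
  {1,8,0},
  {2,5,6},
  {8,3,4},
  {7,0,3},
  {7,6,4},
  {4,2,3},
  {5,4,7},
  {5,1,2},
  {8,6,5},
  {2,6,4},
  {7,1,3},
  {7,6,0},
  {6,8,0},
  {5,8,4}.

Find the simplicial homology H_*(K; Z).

H_0 = Z,  H_1 = Z ⊕ Z/2,  H_2 = 0.

Take the total order 0 < 1 < 2 < 3 < 4 < 5 < 6 < 7 < 8 on the vertex set. Then K (dimension 2) consists of the simplices:

  0-simplices (9): [0], [1], [2], [3], [4], [5], [6], [7], [8]
  1-simplices (27): (27 of them)
  2-simplices (18): [0,1,2], [0,1,8], [0,2,3], [0,3,7], [0,6,7], [0,6,8], [1,2,5], [1,3,7], [1,3,8], [1,5,7], [2,3,4], [2,4,6], [2,5,6], [3,4,8], [4,5,7], [4,5,8], [4,6,7], [5,6,8]

giving chain groups C_0 ≅ Z^9, C_1 ≅ Z^27, C_2 ≅ Z^18.

∂_1: C_1 → C_0 sends each edge [p,q] (with p < q) to q − p. For instance
  ∂[5,7] = [7] − [5].
The 9×27 boundary matrix has rank 8 and Smith normal form diag(1,1,1,1,1,1,1,1).

The boundary map ∂_2: C_2 → C_1 maps a triangle to the signed sum of its edges. For instance
  ∂[1,3,7] = [3,7] − [1,7] + [1,3],
  ∂[1,2,5] = [2,5] − [1,5] + [1,2].
As a 27×18 matrix over Z this has rank 18, with invariant factors (1,1,1,1,1,1,1,1,1,1,1,1,1,1,1,1,1,2).

Computing H_k = (kernel of ∂_k) / (image of ∂_{k+1}):

  H_0: rank C_0 − rank ∂_1 = 9 − 8 = 1, and the invariant factors of ∂_1 are all 1, so H_0 ≅ Z.
  H_1: rank ker ∂_1 − rank ∂_2 = (27 − 8) − 18 = 1, and ∂_2 has invariant factor 2 > 1, so H_1 ≅ Z ⊕ Z/2.
  H_2: rank ker ∂_2 − rank ∂_3 = (18 − 18) − 0 = 0, and there is no ∂_3, so H_2 ≅ 0.

As a check, the Euler characteristic is 9 − 27 + 18 = 0, which agrees with 1 − 1 + 0 = 0.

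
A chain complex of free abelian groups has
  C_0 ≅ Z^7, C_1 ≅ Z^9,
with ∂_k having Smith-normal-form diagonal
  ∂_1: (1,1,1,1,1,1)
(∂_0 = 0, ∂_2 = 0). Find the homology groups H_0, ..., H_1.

H_0 ≅ Z,  H_1 ≅ Z^3.

H_0: b_0 = 7 − 0 − 6 = 1; torsion from ∂_1 factors > 1: none. So H_0 ≅ Z.
H_1: b_1 = 9 − 6 − 0 = 3; torsion from ∂_2 factors > 1: none. So H_1 ≅ Z^3.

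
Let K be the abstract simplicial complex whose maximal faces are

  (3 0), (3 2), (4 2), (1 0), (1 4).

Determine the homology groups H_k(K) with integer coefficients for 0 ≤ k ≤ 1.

Take the total order 0 < 1 < 2 < 3 < 4 on the vertex set. Then K (dimension 1) consists of the simplices:

  0-simplices (5): [0], [1], [2], [3], [4]
  1-simplices (5): [0,1], [0,3], [1,4], [2,3], [2,4]

giving chain groups C_0 ≅ Z^5, C_1 ≅ Z^5.

The boundary map ∂_1: C_1 → C_0 is given by ∂[p,q] = [q] − [p].
The resulting 5×5 matrix has rank 4, and its Smith normal form has invariant factors (1,1,1,1).

Computing H_k = (kernel of ∂_k) / (image of ∂_{k+1}):

  H_0: rank C_0 − rank ∂_1 = 5 − 4 = 1, and the invariant factors of ∂_1 are all 1, so H_0 = Z.
  H_1: rank ker ∂_1 − rank ∂_2 = (5 − 4) − 0 = 1, and there is no ∂_2, so H_1 = Z.

H_0 ≅ Z,  H_1 ≅ Z.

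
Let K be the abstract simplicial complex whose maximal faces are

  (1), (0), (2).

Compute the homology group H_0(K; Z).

Order the vertices as 0 < 1 < 2. Listing each simplex with vertices in this order, K has dimension 0 with simplices:

  0-simplices (3): [0], [1], [2]

giving chain groups C_0 ≅ Z^3.

Computing H_k = (kernel of ∂_k) / (image of ∂_{k+1}):

  H_0: rank C_0 − rank ∂_1 = 3 − 0 = 3, and there is no ∂_1, so H_0 ≅ Z^3.

H_0 ≅ Z^3.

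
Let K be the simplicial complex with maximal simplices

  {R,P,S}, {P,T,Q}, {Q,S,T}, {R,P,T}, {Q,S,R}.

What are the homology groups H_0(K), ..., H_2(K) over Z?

We work with the vertex ordering P < Q < R < S < T. The simplices of K, each written with vertices in increasing order, are:

  0-simplices (5): P, Q, R, S, T
  1-simplices (10): PQ, PR, PS, PT, QR, QS, QT, RS, RT, ST
  2-simplices (5): PQT, PRS, PRT, QRS, QST

giving chain groups C_0 ≅ Z^5, C_1 ≅ Z^10, C_2 ≅ Z^5.

Boundary ∂_1: C_1 → C_0 is given by ∂[p,q] = [q] − [p]. For instance
  ∂RT = T − R.
This gives a 5×10 integer matrix of rank 4; reducing to Smith normal form yields diagonal entries (1,1,1,1).

Boundary ∂_2: C_2 → C_1 acts by ∂[p,q,r] = [q,r] − [p,r] + [p,q]. For instance
  ∂QST = ST − QT + QS,
  ∂PQT = QT − PT + PQ.
The resulting 10×5 matrix has rank 5, and its Smith normal form has invariant factors (1,1,1,1,1).

From H_k ≅ ker(∂_k) / im(∂_{k+1}) we obtain:

  H_0: rank C_0 − rank ∂_1 = 5 − 4 = 1, and the invariant factors of ∂_1 are all 1, so H_0 = Z.
  H_1: rank ker ∂_1 − rank ∂_2 = (10 − 4) − 5 = 1, and the invariant factors of ∂_2 are all 1, so H_1 = Z.
  H_2: rank ker ∂_2 − rank ∂_3 = (5 − 5) − 0 = 0, and there is no ∂_3, so H_2 = 0.

(K is a triangulation of the Möbius band.)

H_0 ≅ Z,  H_1 ≅ Z,  H_2 = 0.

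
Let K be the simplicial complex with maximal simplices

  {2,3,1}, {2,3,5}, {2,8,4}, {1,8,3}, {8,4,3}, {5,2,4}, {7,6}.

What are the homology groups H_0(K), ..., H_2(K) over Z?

H_0 = Z^2,  H_1 = Z,  H_2 = 0.

Fix the vertex order 1 < 2 < 3 < 4 < 5 < 6 < 7 < 8 and write every simplex with vertices in increasing order. Then dim K = 2 and the simplices of K are:

  0-simplices (8): [1], [2], [3], [4], [5], [6], [7], [8]
  1-simplices (13): [1,2], [1,3], [1,8], [2,3], [2,4], [2,5], [2,8], [3,4], [3,5], [3,8], [4,5], [4,8], [6,7]
  2-simplices (6): [1,2,3], [1,3,8], [2,3,5], [2,4,5], [2,4,8], [3,4,8]

so the chain groups are C_0 ≅ Z^8, C_1 ≅ Z^13, C_2 ≅ Z^6.

The boundary map ∂_1: C_1 → C_0 is given by ∂[p,q] = [q] − [p]. For instance
  ∂[2,4] = [4] − [2].
The resulting 8×13 matrix has rank 6, and its Smith normal form has invariant factors (1,1,1,1,1,1).

Boundary ∂_2: C_2 → C_1 maps a triangle to the signed sum of its edges. For instance
  ∂[2,4,8] = [4,8] − [2,8] + [2,4],
  ∂[3,4,8] = [4,8] − [3,8] + [3,4].
As a 13×6 matrix over Z this has rank 6, with invariant factors (1,1,1,1,1,1).

Now H_k = ker ∂_k / im ∂_{k+1}, so:

  H_0: rank C_0 − rank ∂_1 = 8 − 6 = 2, and the invariant factors of ∂_1 are all 1, so H_0 = Z^2.
  H_1: rank ker ∂_1 − rank ∂_2 = (13 − 6) − 6 = 1, and the invariant factors of ∂_2 are all 1, so H_1 = Z.
  H_2: rank ker ∂_2 − rank ∂_3 = (6 − 6) − 0 = 0, and there is no ∂_3, so H_2 = 0.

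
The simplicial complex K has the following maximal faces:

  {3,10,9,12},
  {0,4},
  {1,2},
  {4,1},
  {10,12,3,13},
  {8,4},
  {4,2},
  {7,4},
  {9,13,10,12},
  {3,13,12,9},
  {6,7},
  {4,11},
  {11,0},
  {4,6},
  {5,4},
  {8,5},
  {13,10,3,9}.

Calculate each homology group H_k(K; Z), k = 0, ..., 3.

H_0 ≅ Z^2,  H_1 ≅ Z^4,  H_2 = 0,  H_3 ≅ Z.

Fix the vertex order 0 < 1 < 2 < 3 < 4 < 5 < 6 < 7 < 8 < 9 < 10 < 11 < 12 < 13 and write every simplex with vertices in increasing order. Then dim K = 3 and the simplices of K are:

  0-simplices (14): [0], [1], [2], [3], [4], [5], [6], [7], [8], [9], [10], [11], [12], [13]
  1-simplices (22): (22 of them)
  2-simplices (10): [3,9,10], [3,9,12], [3,9,13], [3,10,12], [3,10,13], [3,12,13], [9,10,12], [9,10,13], [9,12,13], [10,12,13]
  3-simplices (5): [3,9,10,12], [3,9,10,13], [3,9,12,13], [3,10,12,13], [9,10,12,13]

Hence C_0 ≅ Z^14, C_1 ≅ Z^22, C_2 ≅ Z^10, C_3 ≅ Z^5.

The boundary map ∂_1: C_1 → C_0 maps an edge to its endpoints' difference, ∂[p,q] = q − p.
The resulting 14×22 matrix has rank 12, and its Smith normal form has invariant factors (1,1,1,1,1,1,1,1,1,1,1,1).

Boundary ∂_2: C_2 → C_1 acts by ∂[p,q,r] = [q,r] − [p,r] + [p,q]. For instance
  ∂[3,12,13] = [12,13] − [3,13] + [3,12],
  ∂[3,10,13] = [10,13] − [3,13] + [3,10].
The 22×10 boundary matrix has rank 6 and Smith normal form diag(1,1,1,1,1,1).

∂_3: C_3 → C_2 sends each 3-simplex σ to the alternating sum Σ_i (−1)^i (σ with its i-th vertex removed). For instance
  ∂[3,9,10,13] = [9,10,13] − [3,10,13] + [3,9,13] − [3,9,10],
  ∂[3,9,10,12] = [9,10,12] − [3,10,12] + [3,9,12] − [3,9,10].
The resulting 10×5 matrix has rank 4, and its Smith normal form has invariant factors (1,1,1,1).

From H_k ≅ ker(∂_k) / im(∂_{k+1}) we obtain:

  H_0: rank C_0 − rank ∂_1 = 14 − 12 = 2, and the invariant factors of ∂_1 are all 1, so H_0 = Z^2.
  H_1: rank ker ∂_1 − rank ∂_2 = (22 − 12) − 6 = 4, and the invariant factors of ∂_2 are all 1, so H_1 = Z^4.
  H_2: rank ker ∂_2 − rank ∂_3 = (10 − 6) − 4 = 0, and the invariant factors of ∂_3 are all 1, so H_2 = 0.
  H_3: rank ker ∂_3 − rank ∂_4 = (5 − 4) − 0 = 1, and there is no ∂_4, so H_3 = Z.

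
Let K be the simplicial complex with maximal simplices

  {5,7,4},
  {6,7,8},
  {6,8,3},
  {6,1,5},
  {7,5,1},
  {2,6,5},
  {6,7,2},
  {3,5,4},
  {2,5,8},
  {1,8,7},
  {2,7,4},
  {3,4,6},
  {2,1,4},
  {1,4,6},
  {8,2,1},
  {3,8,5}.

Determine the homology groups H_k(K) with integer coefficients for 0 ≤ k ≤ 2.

H_0 ≅ Z,  H_1 ≅ Z^2,  H_2 ≅ Z.

We work with the vertex ordering 1 < 2 < 3 < 4 < 5 < 6 < 7 < 8. The simplices of K, each written with vertices in increasing order, are:

  0-simplices (8): [1], [2], [3], [4], [5], [6], [7], [8]
  1-simplices (24): (24 of them)
  2-simplices (16): [1,2,4], [1,2,8], [1,4,6], [1,5,6], [1,5,7], [1,7,8], [2,4,7], [2,5,6], [2,5,8], [2,6,7], [3,4,5], [3,4,6], [3,5,8], [3,6,8], [4,5,7], [6,7,8]

so the chain groups are C_0 ≅ Z^8, C_1 ≅ Z^24, C_2 ≅ Z^16.

Boundary ∂_1: C_1 → C_0 sends each edge [p,q] (with p < q) to q − p. For instance
  ∂[4,6] = [6] − [4].
The 8×24 boundary matrix has rank 7 and Smith normal form diag(1,1,1,1,1,1,1).

∂_2: C_2 → C_1 sends each 2-simplex [p,q,r] to [q,r] − [p,r] + [p,q]. For instance
  ∂[2,5,8] = [5,8] − [2,8] + [2,5],
  ∂[3,6,8] = [6,8] − [3,8] + [3,6].
As a 24×16 matrix over Z this has rank 15, with invariant factors (1,1,1,1,1,1,1,1,1,1,1,1,1,1,1).

Reading off H_k = ker ∂_k / im ∂_{k+1}:

  H_0: rank C_0 − rank ∂_1 = 8 − 7 = 1, and the invariant factors of ∂_1 are all 1, so H_0 = Z.
  H_1: rank ker ∂_1 − rank ∂_2 = (24 − 7) − 15 = 2, and the invariant factors of ∂_2 are all 1, so H_1 = Z^2.
  H_2: rank ker ∂_2 − rank ∂_3 = (16 − 15) − 0 = 1, and there is no ∂_3, so H_2 = Z.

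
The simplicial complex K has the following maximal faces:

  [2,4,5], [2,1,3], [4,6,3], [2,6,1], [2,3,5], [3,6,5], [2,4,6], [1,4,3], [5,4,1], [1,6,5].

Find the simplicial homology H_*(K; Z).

H_0 = Z,  H_1 = Z/2,  H_2 = 0.

Take the total order 1 < 2 < 3 < 4 < 5 < 6 on the vertex set. Then K (dimension 2) consists of the simplices:

  0-simplices (6): [1], [2], [3], [4], [5], [6]
  1-simplices (15): [1,2], [1,3], [1,4], [1,5], [1,6], [2,3], [2,4], [2,5], [2,6], [3,4], [3,5], [3,6], [4,5], [4,6], [5,6]
  2-simplices (10): [1,2,3], [1,2,6], [1,3,4], [1,4,5], [1,5,6], [2,3,5], [2,4,5], [2,4,6], [3,4,6], [3,5,6]

Hence C_0 ≅ Z^6, C_1 ≅ Z^15, C_2 ≅ Z^10.

Boundary ∂_1: C_1 → C_0 is given by ∂[p,q] = [q] − [p].
The resulting 6×15 matrix has rank 5, and its Smith normal form has invariant factors (1,1,1,1,1).

The boundary map ∂_2: C_2 → C_1 sends each 2-simplex [p,q,r] to [q,r] − [p,r] + [p,q]. For instance
  ∂[2,3,5] = [3,5] − [2,5] + [2,3],
  ∂[1,4,5] = [4,5] − [1,5] + [1,4].
The resulting 15×10 matrix has rank 10, and its Smith normal form has invariant factors (1,1,1,1,1,1,1,1,1,2).

Computing H_k = (kernel of ∂_k) / (image of ∂_{k+1}):

  H_0: rank C_0 − rank ∂_1 = 6 − 5 = 1, and the invariant factors of ∂_1 are all 1, so H_0 ≅ Z.
  H_1: rank ker ∂_1 − rank ∂_2 = (15 − 5) − 10 = 0, and ∂_2 has invariant factor 2 > 1, so H_1 ≅ Z/2.
  H_2: rank ker ∂_2 − rank ∂_3 = (10 − 10) − 0 = 0, and there is no ∂_3, so H_2 ≅ 0.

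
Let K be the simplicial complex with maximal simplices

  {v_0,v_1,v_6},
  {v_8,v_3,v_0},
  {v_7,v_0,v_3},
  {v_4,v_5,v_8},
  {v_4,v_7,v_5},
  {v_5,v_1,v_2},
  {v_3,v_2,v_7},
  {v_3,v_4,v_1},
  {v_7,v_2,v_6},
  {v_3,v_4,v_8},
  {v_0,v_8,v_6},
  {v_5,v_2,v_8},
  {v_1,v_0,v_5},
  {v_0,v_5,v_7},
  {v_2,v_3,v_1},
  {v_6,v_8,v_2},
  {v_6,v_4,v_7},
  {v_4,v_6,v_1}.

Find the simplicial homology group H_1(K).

H_1 = Z^2.

K has 9 vertices, 27 edges, 18 triangles.
rank ∂_1 = 8, rank ∂_2 = 17 ⇒ b_1 = 27 − 8 − 17 = 2; all invariant factors of ∂_2 are 1 so no torsion. So H_1 ≅ Z^2.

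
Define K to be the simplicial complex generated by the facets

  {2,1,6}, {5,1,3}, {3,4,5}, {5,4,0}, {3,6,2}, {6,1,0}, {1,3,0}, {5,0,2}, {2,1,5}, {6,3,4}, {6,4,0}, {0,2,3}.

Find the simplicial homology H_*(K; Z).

H_0 ≅ Z,  H_1 ≅ Z_2,  H_2 = 0.

We work with the vertex ordering 0 < 1 < 2 < 3 < 4 < 5 < 6. The simplices of K, each written with vertices in increasing order, are:

  0-simplices (7): [0], [1], [2], [3], [4], [5], [6]
  1-simplices (18): [0,1], [0,2], [0,3], [0,4], [0,5], [0,6], [1,2], [1,3], [1,5], [1,6], [2,3], [2,5], [2,6], [3,4], [3,5], [3,6], [4,5], [4,6]
  2-simplices (12): [0,1,3], [0,1,6], [0,2,3], [0,2,5], [0,4,5], [0,4,6], [1,2,5], [1,2,6], [1,3,5], [2,3,6], [3,4,5], [3,4,6]

so the chain groups are C_0 ≅ Z^7, C_1 ≅ Z^18, C_2 ≅ Z^12.

The boundary map ∂_1: C_1 → C_0 is given by ∂[p,q] = [q] − [p]. For instance
  ∂[2,5] = [5] − [2].
This gives a 7×18 integer matrix of rank 6; reducing to Smith normal form yields diagonal entries (1,1,1,1,1,1).

∂_2: C_2 → C_1 maps a triangle to the signed sum of its edges. For instance
  ∂[0,4,5] = [4,5] − [0,5] + [0,4],
  ∂[0,1,3] = [1,3] − [0,3] + [0,1].
As a 18×12 matrix over Z this has rank 12, with invariant factors (1,1,1,1,1,1,1,1,1,1,1,2).

Reading off H_k = ker ∂_k / im ∂_{k+1}:

  H_0: rank C_0 − rank ∂_1 = 7 − 6 = 1, and the invariant factors of ∂_1 are all 1, so H_0 = Z.
  H_1: rank ker ∂_1 − rank ∂_2 = (18 − 6) − 12 = 0, and ∂_2 has invariant factor 2 > 1, so H_1 = Z_2.
  H_2: rank ker ∂_2 − rank ∂_3 = (12 − 12) − 0 = 0, and there is no ∂_3, so H_2 = 0.

(K is a triangulation of the real projective plane RP^2.)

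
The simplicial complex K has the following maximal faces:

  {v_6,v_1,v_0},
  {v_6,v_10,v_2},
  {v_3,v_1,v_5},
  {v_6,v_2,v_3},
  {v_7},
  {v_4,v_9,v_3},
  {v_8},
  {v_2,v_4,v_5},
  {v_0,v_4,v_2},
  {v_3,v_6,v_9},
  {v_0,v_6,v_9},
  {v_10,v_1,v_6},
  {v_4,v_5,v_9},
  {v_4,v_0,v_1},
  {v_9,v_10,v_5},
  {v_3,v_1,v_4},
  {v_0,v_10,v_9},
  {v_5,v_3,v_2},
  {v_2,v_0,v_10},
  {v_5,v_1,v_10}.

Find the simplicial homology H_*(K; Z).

H_0 ≅ Z^3,  H_1 ≅ Z × Z/2,  H_2 = 0.

Order the vertices as v_0 < v_1 < v_2 < v_3 < v_4 < v_5 < v_6 < v_7 < v_8 < v_9 < v_10. Listing each simplex with vertices in this order, K has dimension 2 with simplices:

  0-simplices (11): [v_0], [v_1], [v_2], [v_3], [v_4], [v_5], [v_6], [v_7], [v_8], [v_9], [v_10]
  1-simplices (27): (27 of them)
  2-simplices (18): (18 of them)

giving chain groups C_0 ≅ Z^11, C_1 ≅ Z^27, C_2 ≅ Z^18.

∂_1: C_1 → C_0 maps an edge to its endpoints' difference, ∂[p,q] = q − p.
The 11×27 boundary matrix has rank 8 and Smith normal form diag(1,1,1,1,1,1,1,1).

The boundary map ∂_2: C_2 → C_1 acts by ∂[p,q,r] = [q,r] − [p,r] + [p,q]. For instance
  ∂[v_0,v_1,v_6] = [v_1,v_6] − [v_0,v_6] + [v_0,v_1],
  ∂[v_0,v_2,v_4] = [v_2,v_4] − [v_0,v_4] + [v_0,v_2].
This gives a 27×18 integer matrix of rank 18; reducing to Smith normal form yields diagonal entries (1,1,1,1,1,1,1,1,1,1,1,1,1,1,1,1,1,2).

Now H_k = ker ∂_k / im ∂_{k+1}, so:

  H_0: rank C_0 − rank ∂_1 = 11 − 8 = 3, and the invariant factors of ∂_1 are all 1, so H_0 = Z^3.
  H_1: rank ker ∂_1 − rank ∂_2 = (27 − 8) − 18 = 1, and ∂_2 has invariant factor 2 > 1, so H_1 = Z × Z/2.
  H_2: rank ker ∂_2 − rank ∂_3 = (18 − 18) − 0 = 0, and there is no ∂_3, so H_2 = 0.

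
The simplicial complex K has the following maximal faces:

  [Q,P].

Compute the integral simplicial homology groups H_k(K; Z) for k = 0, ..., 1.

H_0 ≅ Z,  H_1 = 0.

Order the vertices as P < Q. Listing each simplex with vertices in this order, K has dimension 1 with simplices:

  0-simplices (2): P, Q
  1-simplices (1): PQ

Hence C_0 ≅ Z^2, C_1 ≅ Z^1.

The boundary map ∂_1: C_1 → C_0 maps an edge to its endpoints' difference, ∂[p,q] = q − p. For instance
  ∂PQ = Q − P.
The resulting 2×1 matrix has rank 1, and its Smith normal form has invariant factors (1).

Reading off H_k = ker ∂_k / im ∂_{k+1}:

  H_0: rank C_0 − rank ∂_1 = 2 − 1 = 1, and the invariant factors of ∂_1 are all 1, so H_0 = Z.
  H_1: rank ker ∂_1 − rank ∂_2 = (1 − 1) − 0 = 0, and there is no ∂_2, so H_1 = 0.

As a check, the Euler characteristic is 2 − 1 = 1, which agrees with 1 − 0 = 1.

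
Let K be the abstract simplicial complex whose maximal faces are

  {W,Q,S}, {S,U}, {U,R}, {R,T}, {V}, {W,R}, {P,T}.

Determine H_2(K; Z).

Order the vertices as P < Q < R < S < T < U < V < W. Listing each simplex with vertices in this order, K has dimension 2 with simplices:

  0-simplices (8): P, Q, R, S, T, U, V, W
  1-simplices (8): PT, QS, QW, RT, RU, RW, SU, SW
  2-simplices (1): QSW

giving chain groups C_0 ≅ Z^8, C_1 ≅ Z^8, C_2 ≅ Z^1.

Boundary ∂_1: C_1 → C_0 sends each edge [p,q] (with p < q) to q − p.
As a 8×8 matrix over Z this has rank 6, with invariant factors (1,1,1,1,1,1).

The boundary map ∂_2: C_2 → C_1 maps a triangle to the signed sum of its edges. For instance
  ∂QSW = SW − QW + QS.
As a 8×1 matrix over Z this has rank 1, with invariant factors (1).

From H_k ≅ ker(∂_k) / im(∂_{k+1}) we obtain:

  H_2: rank ker ∂_2 − rank ∂_3 = (1 − 1) − 0 = 0, and there is no ∂_3, so H_2 = 0.

H_2 ≅ 0.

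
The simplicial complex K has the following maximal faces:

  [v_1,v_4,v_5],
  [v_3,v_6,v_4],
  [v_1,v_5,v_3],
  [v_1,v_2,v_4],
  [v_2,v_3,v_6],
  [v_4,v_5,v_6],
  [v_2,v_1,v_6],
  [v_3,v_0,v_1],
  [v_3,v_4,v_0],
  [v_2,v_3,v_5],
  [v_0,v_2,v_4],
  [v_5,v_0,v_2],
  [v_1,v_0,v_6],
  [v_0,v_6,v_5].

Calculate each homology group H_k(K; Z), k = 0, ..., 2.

H_0 = Z,  H_1 = Z^2,  H_2 = Z.

Order the vertices as v_0 < v_1 < v_2 < v_3 < v_4 < v_5 < v_6. Listing each simplex with vertices in this order, K has dimension 2 with simplices:

  0-simplices (7): [v_0], [v_1], [v_2], [v_3], [v_4], [v_5], [v_6]
  1-simplices (21): (21 of them)
  2-simplices (14): (14 of them)

Hence C_0 ≅ Z^7, C_1 ≅ Z^21, C_2 ≅ Z^14.

The boundary map ∂_1: C_1 → C_0 sends each edge [p,q] (with p < q) to q − p. For instance
  ∂[v_0,v_6] = [v_6] − [v_0].
As a 7×21 matrix over Z this has rank 6, with invariant factors (1,1,1,1,1,1).

Boundary ∂_2: C_2 → C_1 sends each 2-simplex [p,q,r] to [q,r] − [p,r] + [p,q]. For instance
  ∂[v_1,v_4,v_5] = [v_4,v_5] − [v_1,v_5] + [v_1,v_4],
  ∂[v_2,v_3,v_6] = [v_3,v_6] − [v_2,v_6] + [v_2,v_3].
This gives a 21×14 integer matrix of rank 13; reducing to Smith normal form yields diagonal entries (1,1,1,1,1,1,1,1,1,1,1,1,1).

Computing H_k = (kernel of ∂_k) / (image of ∂_{k+1}):

  H_0: rank C_0 − rank ∂_1 = 7 − 6 = 1, and the invariant factors of ∂_1 are all 1, so H_0 ≅ Z.
  H_1: rank ker ∂_1 − rank ∂_2 = (21 − 6) − 13 = 2, and the invariant factors of ∂_2 are all 1, so H_1 ≅ Z^2.
  H_2: rank ker ∂_2 − rank ∂_3 = (14 − 13) − 0 = 1, and there is no ∂_3, so H_2 ≅ Z.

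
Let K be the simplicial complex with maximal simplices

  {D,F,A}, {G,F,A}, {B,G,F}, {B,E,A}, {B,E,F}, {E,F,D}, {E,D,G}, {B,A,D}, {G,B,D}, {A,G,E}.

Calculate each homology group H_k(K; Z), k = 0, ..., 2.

H_0 = Z,  H_1 = Z/2,  H_2 = 0.

Order the vertices as A < B < D < E < F < G. Listing each simplex with vertices in this order, K has dimension 2 with simplices:

  0-simplices (6): A, B, D, E, F, G
  1-simplices (15): AB, AD, AE, AF, AG, BD, BE, BF, BG, DE, DF, DG, EF, EG, FG
  2-simplices (10): ABD, ABE, ADF, AEG, AFG, BDG, BEF, BFG, DEF, DEG

giving chain groups C_0 ≅ Z^6, C_1 ≅ Z^15, C_2 ≅ Z^10.

Boundary ∂_1: C_1 → C_0 sends each edge [p,q] (with p < q) to q − p. For instance
  ∂AB = B − A.
The 6×15 boundary matrix has rank 5 and Smith normal form diag(1,1,1,1,1).

∂_2: C_2 → C_1 sends each 2-simplex [p,q,r] to [q,r] − [p,r] + [p,q]. For instance
  ∂DEG = EG − DG + DE,
  ∂AEG = EG − AG + AE.
This gives a 15×10 integer matrix of rank 10; reducing to Smith normal form yields diagonal entries (1,1,1,1,1,1,1,1,1,2).

Computing H_k = (kernel of ∂_k) / (image of ∂_{k+1}):

  H_0: rank C_0 − rank ∂_1 = 6 − 5 = 1, and the invariant factors of ∂_1 are all 1, so H_0 ≅ Z.
  H_1: rank ker ∂_1 − rank ∂_2 = (15 − 5) − 10 = 0, and ∂_2 has invariant factor 2 > 1, so H_1 ≅ Z/2.
  H_2: rank ker ∂_2 − rank ∂_3 = (10 − 10) − 0 = 0, and there is no ∂_3, so H_2 ≅ 0.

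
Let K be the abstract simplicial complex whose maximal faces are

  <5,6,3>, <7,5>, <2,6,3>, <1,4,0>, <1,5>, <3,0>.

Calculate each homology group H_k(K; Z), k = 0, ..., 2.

H_0 = Z,  H_1 = Z,  H_2 = 0.

Order the vertices as 0 < 1 < 2 < 3 < 4 < 5 < 6 < 7. Listing each simplex with vertices in this order, K has dimension 2 with simplices:

  0-simplices (8): [0], [1], [2], [3], [4], [5], [6], [7]
  1-simplices (11): [0,1], [0,3], [0,4], [1,4], [1,5], [2,3], [2,6], [3,5], [3,6], [5,6], [5,7]
  2-simplices (3): [0,1,4], [2,3,6], [3,5,6]

so the chain groups are C_0 ≅ Z^8, C_1 ≅ Z^11, C_2 ≅ Z^3.

The boundary map ∂_1: C_1 → C_0 maps an edge to its endpoints' difference, ∂[p,q] = q − p. For instance
  ∂[1,5] = [5] − [1].
The 8×11 boundary matrix has rank 7 and Smith normal form diag(1,1,1,1,1,1,1).

The boundary map ∂_2: C_2 → C_1 maps a triangle to the signed sum of its edges. For instance
  ∂[0,1,4] = [1,4] − [0,4] + [0,1],
  ∂[2,3,6] = [3,6] − [2,6] + [2,3].
The 11×3 boundary matrix has rank 3 and Smith normal form diag(1,1,1).

Computing H_k = (kernel of ∂_k) / (image of ∂_{k+1}):

  H_0: rank C_0 − rank ∂_1 = 8 − 7 = 1, and the invariant factors of ∂_1 are all 1, so H_0 ≅ Z.
  H_1: rank ker ∂_1 − rank ∂_2 = (11 − 7) − 3 = 1, and the invariant factors of ∂_2 are all 1, so H_1 ≅ Z.
  H_2: rank ker ∂_2 − rank ∂_3 = (3 − 3) − 0 = 0, and there is no ∂_3, so H_2 ≅ 0.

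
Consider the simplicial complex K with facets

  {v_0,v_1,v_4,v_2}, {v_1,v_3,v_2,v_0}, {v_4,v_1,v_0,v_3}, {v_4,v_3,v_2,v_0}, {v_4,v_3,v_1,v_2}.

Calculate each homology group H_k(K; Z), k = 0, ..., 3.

Order the vertices as v_0 < v_1 < v_2 < v_3 < v_4. Listing each simplex with vertices in this order, K has dimension 3 with simplices:

  0-simplices (5): [v_0], [v_1], [v_2], [v_3], [v_4]
  1-simplices (10): [v_0,v_1], [v_0,v_2], [v_0,v_3], [v_0,v_4], [v_1,v_2], [v_1,v_3], [v_1,v_4], [v_2,v_3], [v_2,v_4], [v_3,v_4]
  2-simplices (10): [v_0,v_1,v_2], [v_0,v_1,v_3], [v_0,v_1,v_4], [v_0,v_2,v_3], [v_0,v_2,v_4], [v_0,v_3,v_4], [v_1,v_2,v_3], [v_1,v_2,v_4], [v_1,v_3,v_4], [v_2,v_3,v_4]
  3-simplices (5): [v_0,v_1,v_2,v_3], [v_0,v_1,v_2,v_4], [v_0,v_1,v_3,v_4], [v_0,v_2,v_3,v_4], [v_1,v_2,v_3,v_4]

giving chain groups C_0 ≅ Z^5, C_1 ≅ Z^10, C_2 ≅ Z^10, C_3 ≅ Z^5.

The boundary map ∂_1: C_1 → C_0 maps an edge to its endpoints' difference, ∂[p,q] = q − p. For instance
  ∂[v_0,v_2] = [v_2] − [v_0].
This gives a 5×10 integer matrix of rank 4; reducing to Smith normal form yields diagonal entries (1,1,1,1).

The boundary map ∂_2: C_2 → C_1 acts by ∂[p,q,r] = [q,r] − [p,r] + [p,q]. For instance
  ∂[v_1,v_2,v_3] = [v_2,v_3] − [v_1,v_3] + [v_1,v_2],
  ∂[v_1,v_3,v_4] = [v_3,v_4] − [v_1,v_4] + [v_1,v_3].
The resulting 10×10 matrix has rank 6, and its Smith normal form has invariant factors (1,1,1,1,1,1).

∂_3: C_3 → C_2 sends each 3-simplex σ to the alternating sum Σ_i (−1)^i (σ with its i-th vertex removed). For instance
  ∂[v_0,v_1,v_2,v_3] = [v_1,v_2,v_3] − [v_0,v_2,v_3] + [v_0,v_1,v_3] − [v_0,v_1,v_2],
  ∂[v_0,v_1,v_3,v_4] = [v_1,v_3,v_4] − [v_0,v_3,v_4] + [v_0,v_1,v_4] − [v_0,v_1,v_3].
As a 10×5 matrix over Z this has rank 4, with invariant factors (1,1,1,1).

Computing H_k = (kernel of ∂_k) / (image of ∂_{k+1}):

  H_0: rank C_0 − rank ∂_1 = 5 − 4 = 1, and the invariant factors of ∂_1 are all 1, so H_0 ≅ Z.
  H_1: rank ker ∂_1 − rank ∂_2 = (10 − 4) − 6 = 0, and the invariant factors of ∂_2 are all 1, so H_1 ≅ 0.
  H_2: rank ker ∂_2 − rank ∂_3 = (10 − 6) − 4 = 0, and the invariant factors of ∂_3 are all 1, so H_2 ≅ 0.
  H_3: rank ker ∂_3 − rank ∂_4 = (5 − 4) − 0 = 1, and there is no ∂_4, so H_3 ≅ Z.

As a check, the Euler characteristic is 5 − 10 + 10 − 5 = 0, which agrees with 1 − 0 + 0 − 1 = 0.

H_0 = Z,  H_1 = 0,  H_2 = 0,  H_3 = Z.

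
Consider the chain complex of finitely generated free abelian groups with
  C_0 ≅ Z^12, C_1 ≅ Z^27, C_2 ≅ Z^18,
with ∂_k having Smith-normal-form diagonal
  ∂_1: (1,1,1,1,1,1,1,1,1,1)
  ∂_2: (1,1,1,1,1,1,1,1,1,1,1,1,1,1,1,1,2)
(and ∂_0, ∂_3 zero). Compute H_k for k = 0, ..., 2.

H_0: b_0 = 12 − 0 − 10 = 2; torsion from ∂_1 factors > 1: none. So H_0 = Z^2.
H_1: b_1 = 27 − 10 − 17 = 0; torsion from ∂_2 factors > 1: [2]. So H_1 = Z_2.
H_2: b_2 = 18 − 17 − 0 = 1; torsion from ∂_3 factors > 1: none. So H_2 = Z.

H_0 = Z^2,  H_1 = Z_2,  H_2 = Z.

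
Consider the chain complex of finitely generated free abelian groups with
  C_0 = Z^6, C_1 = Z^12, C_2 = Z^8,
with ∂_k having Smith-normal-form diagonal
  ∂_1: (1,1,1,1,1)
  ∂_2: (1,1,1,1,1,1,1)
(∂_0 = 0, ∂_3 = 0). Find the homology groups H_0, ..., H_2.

H_0: b_0 = 6 − 0 − 5 = 1; torsion from ∂_1 factors > 1: none. So H_0 ≅ Z.
H_1: b_1 = 12 − 5 − 7 = 0; torsion from ∂_2 factors > 1: none. So H_1 ≅ 0.
H_2: b_2 = 8 − 7 − 0 = 1; torsion from ∂_3 factors > 1: none. So H_2 ≅ Z.

H_0 ≅ Z,  H_1 = 0,  H_2 ≅ Z.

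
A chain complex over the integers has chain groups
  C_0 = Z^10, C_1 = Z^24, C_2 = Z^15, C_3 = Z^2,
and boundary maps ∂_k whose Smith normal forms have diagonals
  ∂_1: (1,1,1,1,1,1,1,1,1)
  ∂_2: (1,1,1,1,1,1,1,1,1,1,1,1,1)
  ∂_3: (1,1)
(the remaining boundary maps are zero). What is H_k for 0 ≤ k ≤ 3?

H_0 ≅ Z,  H_1 ≅ Z^2,  H_2 = 0,  H_3 = 0.

H_0: b_0 = 10 − 0 − 9 = 1; torsion from ∂_1 factors > 1: none. So H_0 ≅ Z.
H_1: b_1 = 24 − 9 − 13 = 2; torsion from ∂_2 factors > 1: none. So H_1 ≅ Z^2.
H_2: b_2 = 15 − 13 − 2 = 0; torsion from ∂_3 factors > 1: none. So H_2 ≅ 0.
H_3: b_3 = 2 − 2 − 0 = 0; torsion from ∂_4 factors > 1: none. So H_3 ≅ 0.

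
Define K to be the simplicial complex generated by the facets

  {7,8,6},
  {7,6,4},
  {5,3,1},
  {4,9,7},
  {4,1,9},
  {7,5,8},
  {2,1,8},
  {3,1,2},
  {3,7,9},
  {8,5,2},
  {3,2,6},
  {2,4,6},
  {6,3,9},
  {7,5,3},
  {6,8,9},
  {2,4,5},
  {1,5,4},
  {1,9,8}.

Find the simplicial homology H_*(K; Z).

Fix the vertex order 1 < 2 < 3 < 4 < 5 < 6 < 7 < 8 < 9 and write every simplex with vertices in increasing order. Then dim K = 2 and the simplices of K are:

  0-simplices (9): [1], [2], [3], [4], [5], [6], [7], [8], [9]
  1-simplices (27): (27 of them)
  2-simplices (18): [1,2,3], [1,2,8], [1,3,5], [1,4,5], [1,4,9], [1,8,9], [2,3,6], [2,4,5], [2,4,6], [2,5,8], [3,5,7], [3,6,9], [3,7,9], [4,6,7], [4,7,9], [5,7,8], [6,7,8], [6,8,9]

giving chain groups C_0 ≅ Z^9, C_1 ≅ Z^27, C_2 ≅ Z^18.

Boundary ∂_1: C_1 → C_0 sends each edge [p,q] (with p < q) to q − p.
As a 9×27 matrix over Z this has rank 8, with invariant factors (1,1,1,1,1,1,1,1).

∂_2: C_2 → C_1 maps a triangle to the signed sum of its edges. For instance
  ∂[3,5,7] = [5,7] − [3,7] + [3,5],
  ∂[2,5,8] = [5,8] − [2,8] + [2,5].
The resulting 27×18 matrix has rank 18, and its Smith normal form has invariant factors (1,1,1,1,1,1,1,1,1,1,1,1,1,1,1,1,1,2).

Reading off H_k = ker ∂_k / im ∂_{k+1}:

  H_0: rank C_0 − rank ∂_1 = 9 − 8 = 1, and the invariant factors of ∂_1 are all 1, so H_0 ≅ Z.
  H_1: rank ker ∂_1 − rank ∂_2 = (27 − 8) − 18 = 1, and ∂_2 has invariant factor 2 > 1, so H_1 ≅ Z ⊕ Z/2.
  H_2: rank ker ∂_2 − rank ∂_3 = (18 − 18) − 0 = 0, and there is no ∂_3, so H_2 ≅ 0.

H_0 = Z,  H_1 = Z ⊕ Z/2,  H_2 = 0.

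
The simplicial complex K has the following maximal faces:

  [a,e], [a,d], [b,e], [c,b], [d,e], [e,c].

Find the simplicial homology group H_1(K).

H_1 ≅ Z^2.

Take the total order a < b < c < d < e on the vertex set. Then K (dimension 1) consists of the simplices:

  0-simplices (5): a, b, c, d, e
  1-simplices (6): ad, ae, bc, be, ce, de

giving chain groups C_0 ≅ Z^5, C_1 ≅ Z^6.

∂_1: C_1 → C_0 is given by ∂[p,q] = [q] − [p]. For instance
  ∂be = e − b.
The 5×6 boundary matrix has rank 4 and Smith normal form diag(1,1,1,1).

Reading off H_k = ker ∂_k / im ∂_{k+1}:

  H_1: rank ker ∂_1 − rank ∂_2 = (6 − 4) − 0 = 2, and there is no ∂_2, so H_1 = Z^2.

(K is a triangulation of a wedge of 2 circles.)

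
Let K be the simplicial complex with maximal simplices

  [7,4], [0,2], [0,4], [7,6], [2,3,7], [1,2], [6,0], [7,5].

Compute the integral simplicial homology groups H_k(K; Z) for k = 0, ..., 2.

H_0 ≅ Z,  H_1 ≅ Z^2,  H_2 = 0.

We work with the vertex ordering 0 < 1 < 2 < 3 < 4 < 5 < 6 < 7. The simplices of K, each written with vertices in increasing order, are:

  0-simplices (8): [0], [1], [2], [3], [4], [5], [6], [7]
  1-simplices (10): [0,2], [0,4], [0,6], [1,2], [2,3], [2,7], [3,7], [4,7], [5,7], [6,7]
  2-simplices (1): [2,3,7]

Hence C_0 ≅ Z^8, C_1 ≅ Z^10, C_2 ≅ Z^1.

∂_1: C_1 → C_0 maps an edge to its endpoints' difference, ∂[p,q] = q − p.
The 8×10 boundary matrix has rank 7 and Smith normal form diag(1,1,1,1,1,1,1).

The boundary map ∂_2: C_2 → C_1 sends each 2-simplex [p,q,r] to [q,r] − [p,r] + [p,q]. For instance
  ∂[2,3,7] = [3,7] − [2,7] + [2,3].
As a 10×1 matrix over Z this has rank 1, with invariant factors (1).

From H_k ≅ ker(∂_k) / im(∂_{k+1}) we obtain:

  H_0: rank C_0 − rank ∂_1 = 8 − 7 = 1, and the invariant factors of ∂_1 are all 1, so H_0 ≅ Z.
  H_1: rank ker ∂_1 − rank ∂_2 = (10 − 7) − 1 = 2, and the invariant factors of ∂_2 are all 1, so H_1 ≅ Z^2.
  H_2: rank ker ∂_2 − rank ∂_3 = (1 − 1) − 0 = 0, and there is no ∂_3, so H_2 ≅ 0.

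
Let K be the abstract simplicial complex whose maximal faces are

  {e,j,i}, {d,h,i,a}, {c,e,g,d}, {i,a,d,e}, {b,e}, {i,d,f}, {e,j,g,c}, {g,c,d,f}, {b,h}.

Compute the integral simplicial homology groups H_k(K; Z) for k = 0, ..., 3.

Order the vertices as a < b < c < d < e < f < g < h < i < j. Listing each simplex with vertices in this order, K has dimension 3 with simplices:

  0-simplices (10): a, b, c, d, e, f, g, h, i, j
  1-simplices (24): ad, ae, ah, ai, be, bh, cd, ce, cf, cg, cj, de, df, dg, dh, di, eg, ei, ej, fg, fi, gj, hi, ij
  2-simplices (19): ade, adh, adi, aei, ahi, cde, cdf, cdg, ceg, cej, cfg, cgj, deg, dei, dfg, dfi, dhi, egj, eij
  3-simplices (5): adei, adhi, cdeg, cdfg, cegj

so the chain groups are C_0 ≅ Z^10, C_1 ≅ Z^24, C_2 ≅ Z^19, C_3 ≅ Z^5.

∂_1: C_1 → C_0 maps an edge to its endpoints' difference, ∂[p,q] = q − p.
The resulting 10×24 matrix has rank 9, and its Smith normal form has invariant factors (1,1,1,1,1,1,1,1,1).

∂_2: C_2 → C_1 sends each 2-simplex [p,q,r] to [q,r] − [p,r] + [p,q]. For instance
  ∂ceg = eg − cg + ce,
  ∂dfg = fg − dg + df.
As a 24×19 matrix over Z this has rank 14, with invariant factors (1,1,1,1,1,1,1,1,1,1,1,1,1,1).

∂_3: C_3 → C_2 sends each 3-simplex σ to the alternating sum Σ_i (−1)^i (σ with its i-th vertex removed). For instance
  ∂adei = dei − aei + adi − ade,
  ∂adhi = dhi − ahi + adi − adh.
The 19×5 boundary matrix has rank 5 and Smith normal form diag(1,1,1,1,1).

Reading off H_k = ker ∂_k / im ∂_{k+1}:

  H_0: rank C_0 − rank ∂_1 = 10 − 9 = 1, and the invariant factors of ∂_1 are all 1, so H_0 ≅ Z.
  H_1: rank ker ∂_1 − rank ∂_2 = (24 − 9) − 14 = 1, and the invariant factors of ∂_2 are all 1, so H_1 ≅ Z.
  H_2: rank ker ∂_2 − rank ∂_3 = (19 − 14) − 5 = 0, and the invariant factors of ∂_3 are all 1, so H_2 ≅ 0.
  H_3: rank ker ∂_3 − rank ∂_4 = (5 − 5) − 0 = 0, and there is no ∂_4, so H_3 ≅ 0.

As a check, the Euler characteristic is 10 − 24 + 19 − 5 = 0, which agrees with 1 − 1 + 0 − 0 = 0.

H_0 ≅ Z,  H_1 ≅ Z,  H_2 = 0,  H_3 = 0.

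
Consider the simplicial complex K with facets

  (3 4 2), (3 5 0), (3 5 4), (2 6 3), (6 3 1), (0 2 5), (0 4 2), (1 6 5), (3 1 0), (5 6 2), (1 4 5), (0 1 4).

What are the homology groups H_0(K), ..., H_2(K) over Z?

Order the vertices as 0 < 1 < 2 < 3 < 4 < 5 < 6. Listing each simplex with vertices in this order, K has dimension 2 with simplices:

  0-simplices (7): [0], [1], [2], [3], [4], [5], [6]
  1-simplices (18): [0,1], [0,2], [0,3], [0,4], [0,5], [1,3], [1,4], [1,5], [1,6], [2,3], [2,4], [2,5], [2,6], [3,4], [3,5], [3,6], [4,5], [5,6]
  2-simplices (12): [0,1,3], [0,1,4], [0,2,4], [0,2,5], [0,3,5], [1,3,6], [1,4,5], [1,5,6], [2,3,4], [2,3,6], [2,5,6], [3,4,5]

Hence C_0 ≅ Z^7, C_1 ≅ Z^18, C_2 ≅ Z^12.

Boundary ∂_1: C_1 → C_0 is given by ∂[p,q] = [q] − [p]. For instance
  ∂[1,4] = [4] − [1].
The resulting 7×18 matrix has rank 6, and its Smith normal form has invariant factors (1,1,1,1,1,1).

∂_2: C_2 → C_1 maps a triangle to the signed sum of its edges. For instance
  ∂[0,2,4] = [2,4] − [0,4] + [0,2],
  ∂[0,1,4] = [1,4] − [0,4] + [0,1].
The 18×12 boundary matrix has rank 12 and Smith normal form diag(1,1,1,1,1,1,1,1,1,1,1,2).

Now H_k = ker ∂_k / im ∂_{k+1}, so:

  H_0: rank C_0 − rank ∂_1 = 7 − 6 = 1, and the invariant factors of ∂_1 are all 1, so H_0 ≅ Z.
  H_1: rank ker ∂_1 − rank ∂_2 = (18 − 6) − 12 = 0, and ∂_2 has invariant factor 2 > 1, so H_1 ≅ Z_2.
  H_2: rank ker ∂_2 − rank ∂_3 = (12 − 12) − 0 = 0, and there is no ∂_3, so H_2 ≅ 0.

H_0 ≅ Z,  H_1 ≅ Z_2,  H_2 = 0.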